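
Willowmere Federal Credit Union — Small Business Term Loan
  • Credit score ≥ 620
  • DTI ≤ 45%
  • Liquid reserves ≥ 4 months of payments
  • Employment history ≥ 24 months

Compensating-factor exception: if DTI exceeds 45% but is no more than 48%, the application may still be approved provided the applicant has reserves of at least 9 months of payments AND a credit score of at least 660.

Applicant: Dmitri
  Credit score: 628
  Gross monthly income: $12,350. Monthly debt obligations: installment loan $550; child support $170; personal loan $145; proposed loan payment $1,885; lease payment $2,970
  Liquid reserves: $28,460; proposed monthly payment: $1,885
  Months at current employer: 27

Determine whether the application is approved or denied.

Denied

Credit score 628 ≥ 620 (meets base)
Total debts = (550 + 170 + 145 + 1,885 + 2,970) = 5,720. DTI = 5,720/12,350 = 46.3% > 45% — standard DTI limit exceeded.
Reserves: 28,460 ÷ 1,885 = 15.1 months (meets 4-month minimum)
Employment 27 ≥ 24 months
DTI 46.3% is within the 45%–48% exception band; checking compensating factors.
Override check — reserves: 15.1 mo (ok); score: 628 (below 660).
Compensating-factor requirement not fully met.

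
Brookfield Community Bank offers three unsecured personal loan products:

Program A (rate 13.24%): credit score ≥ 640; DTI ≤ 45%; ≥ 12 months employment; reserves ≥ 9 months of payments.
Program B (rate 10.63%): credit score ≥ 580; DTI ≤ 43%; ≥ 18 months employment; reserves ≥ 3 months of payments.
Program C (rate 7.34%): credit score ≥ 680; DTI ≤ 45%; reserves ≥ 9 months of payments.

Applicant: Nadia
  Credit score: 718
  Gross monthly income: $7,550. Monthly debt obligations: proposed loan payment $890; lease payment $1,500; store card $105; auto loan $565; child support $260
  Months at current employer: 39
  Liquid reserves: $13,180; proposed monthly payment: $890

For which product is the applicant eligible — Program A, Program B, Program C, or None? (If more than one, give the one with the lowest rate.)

Program C

Total debts = (890 + 1,500 + 105 + 565 + 260) = 3,320; DTI = 3,320/7,550 = 44%.
Reserves = 13,180/890 = 14.8 months.
Program A: score 718 ≥ 640; DTI 44% ≤ 45%; employment 39 ≥ 12 mo; reserves 14.8 ≥ 9 mo → qualifies.
Program B: score 718 ≥ 580; DTI 44% > 43%; employment 39 ≥ 18 mo; reserves 14.8 ≥ 3 mo → does not qualify.
Program C: score 718 ≥ 680; DTI 44% ≤ 45%; reserves 14.8 ≥ 9 mo → qualifies.
Qualifying: Program A, Program C. Lowest rate is 7.34% → Program C.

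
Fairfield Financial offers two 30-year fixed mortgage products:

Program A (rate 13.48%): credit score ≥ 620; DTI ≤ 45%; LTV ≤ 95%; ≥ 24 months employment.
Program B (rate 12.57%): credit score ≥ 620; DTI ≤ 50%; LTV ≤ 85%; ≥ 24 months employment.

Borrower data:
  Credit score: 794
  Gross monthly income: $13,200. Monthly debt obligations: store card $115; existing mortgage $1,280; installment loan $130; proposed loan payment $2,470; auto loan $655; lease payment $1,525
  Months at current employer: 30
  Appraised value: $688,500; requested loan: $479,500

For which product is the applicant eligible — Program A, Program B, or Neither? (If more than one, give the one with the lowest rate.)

Total debts = (115 + 1,280 + 130 + 2,470 + 655 + 1,525) = 6,175; DTI = 6,175/13,200 = 46.8%.
LTV = 479,500/688,500 = 69.6%.
Program A: score 794 ≥ 620; DTI 46.8% > 45%; LTV 69.6% ≤ 95%; employment 30 ≥ 24 mo → does not qualify.
Program B: score 794 ≥ 620; DTI 46.8% ≤ 50%; LTV 69.6% ≤ 85%; employment 30 ≥ 24 mo → qualifies.

Program B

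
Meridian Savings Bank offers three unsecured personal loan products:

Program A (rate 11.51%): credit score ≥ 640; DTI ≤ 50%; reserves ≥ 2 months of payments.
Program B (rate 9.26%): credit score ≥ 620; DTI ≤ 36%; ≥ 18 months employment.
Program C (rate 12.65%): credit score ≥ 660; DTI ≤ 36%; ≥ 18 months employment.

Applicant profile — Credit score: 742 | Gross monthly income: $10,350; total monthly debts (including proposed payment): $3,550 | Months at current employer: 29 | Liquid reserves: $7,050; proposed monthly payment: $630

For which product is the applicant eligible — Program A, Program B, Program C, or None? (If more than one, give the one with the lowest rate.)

Program B

DTI = 3,550/10,350 = 34.3%.
Reserves = 7,050/630 = 11.2 months.
Program A: score 742 ≥ 640; DTI 34.3% ≤ 50%; reserves 11.2 ≥ 2 mo → qualifies.
Program B: score 742 ≥ 620; DTI 34.3% ≤ 36%; employment 29 ≥ 18 mo → qualifies.
Program C: score 742 ≥ 660; DTI 34.3% ≤ 36%; employment 29 ≥ 18 mo → qualifies.
Qualifying: Program A, Program B, Program C. Lowest rate is 9.26% → Program B.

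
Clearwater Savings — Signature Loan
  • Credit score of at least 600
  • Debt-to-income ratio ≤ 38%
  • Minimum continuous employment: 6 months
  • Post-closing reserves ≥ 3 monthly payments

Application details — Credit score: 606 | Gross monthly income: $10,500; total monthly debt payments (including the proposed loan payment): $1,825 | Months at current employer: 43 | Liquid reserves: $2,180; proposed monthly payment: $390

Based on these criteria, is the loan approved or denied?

Credit score 606 ≥ 600 (meets)
DTI = 1,825/10,500 = 17.4% ≤ 38%
Employment 43 ≥ 6 months
Liquid reserves cover 2,180/390 = 5.6 months — ≥ 3 required
All criteria satisfied.

Approved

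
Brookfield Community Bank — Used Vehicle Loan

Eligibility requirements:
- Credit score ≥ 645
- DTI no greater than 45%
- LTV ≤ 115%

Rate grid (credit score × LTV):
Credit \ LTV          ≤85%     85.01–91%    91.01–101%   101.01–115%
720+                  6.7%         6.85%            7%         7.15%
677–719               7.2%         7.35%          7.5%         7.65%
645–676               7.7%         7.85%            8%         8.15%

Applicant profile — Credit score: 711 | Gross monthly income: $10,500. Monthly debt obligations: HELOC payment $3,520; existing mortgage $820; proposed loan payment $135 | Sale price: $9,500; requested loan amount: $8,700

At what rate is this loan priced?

7.5%

Credit score 711 ≥ 645; Total monthly debts = (3,520 + 820 + 135) = 4,475. Debt-to-income = 4,475/10,500 = 42.6% — meets 45% limit
LTV: 8,700 ÷ 9,500 = 91.6%, within 115% cap
Score 711 is in the 677–719 band; LTV 91.6% is in the 91.01–101% band → 7.5%.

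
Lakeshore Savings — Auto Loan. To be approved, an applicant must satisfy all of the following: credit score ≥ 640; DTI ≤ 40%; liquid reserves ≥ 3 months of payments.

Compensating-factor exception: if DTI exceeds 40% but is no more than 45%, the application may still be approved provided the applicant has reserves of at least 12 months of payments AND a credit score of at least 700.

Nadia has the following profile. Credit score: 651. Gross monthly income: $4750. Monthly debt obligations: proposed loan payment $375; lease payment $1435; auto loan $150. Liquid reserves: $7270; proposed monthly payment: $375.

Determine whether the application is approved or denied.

Credit score 651 ≥ 640 (meets base)
Total debts = (375 + 1,435 + 150) = 1,960. DTI: 1,960 ÷ 4,750 = 41.3%, over the 40% base limit.
Reserves: 7,270 ÷ 375 = 19.4 months (meets 3-month minimum)
41.3% falls in the override range (40%–45%), so the compensating-factor test applies.
Override check — reserves: 19.4 mo (ok); score: 651 (below 700).
Override conditions not both satisfied; exception does not apply.

Denied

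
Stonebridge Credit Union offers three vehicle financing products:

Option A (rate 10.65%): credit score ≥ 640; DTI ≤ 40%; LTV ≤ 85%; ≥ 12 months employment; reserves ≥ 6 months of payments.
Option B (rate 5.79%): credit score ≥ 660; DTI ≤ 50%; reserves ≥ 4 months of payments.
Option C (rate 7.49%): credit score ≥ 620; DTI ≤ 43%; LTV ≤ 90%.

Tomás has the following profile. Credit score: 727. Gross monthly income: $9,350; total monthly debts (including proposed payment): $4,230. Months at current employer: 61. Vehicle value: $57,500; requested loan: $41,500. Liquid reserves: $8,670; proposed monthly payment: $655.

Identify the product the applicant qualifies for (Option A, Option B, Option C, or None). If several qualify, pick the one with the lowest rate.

DTI = 4,230/9,350 = 45.2%.
LTV = 41,500/57,500 = 72.2%.
Reserves = 8,670/655 = 13.2 months.
Option A: score 727 ≥ 640; DTI 45.2% > 40%; LTV 72.2% ≤ 85%; employment 61 ≥ 12 mo; reserves 13.2 ≥ 6 mo → does not qualify.
Option B: score 727 ≥ 660; DTI 45.2% ≤ 50%; reserves 13.2 ≥ 4 mo → qualifies.
Option C: score 727 ≥ 620; DTI 45.2% > 43%; LTV 72.2% ≤ 90% → does not qualify.

Option B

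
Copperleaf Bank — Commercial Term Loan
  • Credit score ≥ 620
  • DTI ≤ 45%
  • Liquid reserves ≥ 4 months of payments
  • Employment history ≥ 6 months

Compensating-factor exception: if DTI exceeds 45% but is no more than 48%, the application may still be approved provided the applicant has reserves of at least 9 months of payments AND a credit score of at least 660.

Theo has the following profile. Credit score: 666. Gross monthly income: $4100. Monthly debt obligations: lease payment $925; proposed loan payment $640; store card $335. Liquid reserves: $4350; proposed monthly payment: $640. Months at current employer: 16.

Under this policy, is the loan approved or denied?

Denied

Credit score 666 ≥ 620 (meets base)
Total debts = (925 + 640 + 335) = 1,900. DTI = 1,900/4,100 = 46.3% > 45% — standard DTI limit exceeded.
Reserves: 4,350 ÷ 640 = 6.8 months (meets 4-month minimum)
Employment 16 ≥ 6 months
DTI 46.3% is within the 45%–48% exception band; checking compensating factors.
Reserves 6.8 < 9 months; credit score 666 ≥ 660.
Compensating-factor requirement not fully met.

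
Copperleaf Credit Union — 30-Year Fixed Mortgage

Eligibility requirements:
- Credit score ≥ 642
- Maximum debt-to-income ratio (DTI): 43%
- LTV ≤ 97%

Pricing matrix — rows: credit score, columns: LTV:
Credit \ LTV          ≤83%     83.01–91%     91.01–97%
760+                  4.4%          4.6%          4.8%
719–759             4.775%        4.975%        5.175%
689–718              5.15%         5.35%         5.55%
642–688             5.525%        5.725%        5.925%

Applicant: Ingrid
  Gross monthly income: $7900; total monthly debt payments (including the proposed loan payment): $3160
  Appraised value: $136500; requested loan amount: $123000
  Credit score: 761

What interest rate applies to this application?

4.6%

Credit score 761 ≥ 642; DTI = 3,160/7,900 = 40% ≤ 43%
LTV: 123,000 ÷ 136,500 = 90.1%, within 97% cap
Credit 761 → row 760+; LTV 90.1% → column 83.01–91%. Grid cell → 4.6%.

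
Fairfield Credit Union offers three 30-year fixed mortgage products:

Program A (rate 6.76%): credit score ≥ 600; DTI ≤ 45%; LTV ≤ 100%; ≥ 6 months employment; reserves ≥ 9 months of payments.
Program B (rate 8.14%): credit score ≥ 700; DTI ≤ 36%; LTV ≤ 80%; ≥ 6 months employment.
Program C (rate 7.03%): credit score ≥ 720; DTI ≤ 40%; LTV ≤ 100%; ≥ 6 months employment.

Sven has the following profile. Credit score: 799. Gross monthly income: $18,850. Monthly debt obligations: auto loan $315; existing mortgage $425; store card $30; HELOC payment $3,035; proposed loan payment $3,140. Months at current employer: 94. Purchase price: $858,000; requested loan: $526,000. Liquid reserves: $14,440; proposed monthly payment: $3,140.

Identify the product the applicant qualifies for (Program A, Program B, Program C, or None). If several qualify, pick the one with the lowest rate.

Program C

Total debts = (315 + 425 + 30 + 3,035 + 3,140) = 6,945; DTI = 6,945/18,850 = 36.8%.
LTV = 526,000/858,000 = 61.3%.
Reserves = 14,440/3,140 = 4.6 months.
Program A: score 799 ≥ 600; DTI 36.8% ≤ 45%; LTV 61.3% ≤ 100%; employment 94 ≥ 6 mo; reserves 4.6 < 9 mo → does not qualify.
Program B: score 799 ≥ 700; DTI 36.8% > 36%; LTV 61.3% ≤ 80%; employment 94 ≥ 6 mo → does not qualify.
Program C: score 799 ≥ 720; DTI 36.8% ≤ 40%; LTV 61.3% ≤ 100%; employment 94 ≥ 6 mo → qualifies.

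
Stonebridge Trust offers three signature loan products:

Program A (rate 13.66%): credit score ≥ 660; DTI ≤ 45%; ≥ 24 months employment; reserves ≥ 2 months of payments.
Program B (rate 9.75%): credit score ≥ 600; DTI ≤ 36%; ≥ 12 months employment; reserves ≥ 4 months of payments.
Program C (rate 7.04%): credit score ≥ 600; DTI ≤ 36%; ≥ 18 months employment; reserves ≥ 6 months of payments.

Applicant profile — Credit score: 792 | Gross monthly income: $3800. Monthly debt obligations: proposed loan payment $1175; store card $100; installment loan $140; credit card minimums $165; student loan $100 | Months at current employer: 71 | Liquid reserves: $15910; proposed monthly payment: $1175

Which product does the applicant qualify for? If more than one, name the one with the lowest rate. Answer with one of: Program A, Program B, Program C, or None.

Program A

Total debts = (1,175 + 100 + 140 + 165 + 100) = 1,680; DTI = 1,680/3,800 = 44.2%.
Reserves = 15,910/1,175 = 13.5 months.
Program A: score 792 ≥ 660; DTI 44.2% ≤ 45%; employment 71 ≥ 24 mo; reserves 13.5 ≥ 2 mo → qualifies.
Program B: score 792 ≥ 600; DTI 44.2% > 36%; employment 71 ≥ 12 mo; reserves 13.5 ≥ 4 mo → does not qualify.
Program C: score 792 ≥ 600; DTI 44.2% > 36%; employment 71 ≥ 18 mo; reserves 13.5 ≥ 6 mo → does not qualify.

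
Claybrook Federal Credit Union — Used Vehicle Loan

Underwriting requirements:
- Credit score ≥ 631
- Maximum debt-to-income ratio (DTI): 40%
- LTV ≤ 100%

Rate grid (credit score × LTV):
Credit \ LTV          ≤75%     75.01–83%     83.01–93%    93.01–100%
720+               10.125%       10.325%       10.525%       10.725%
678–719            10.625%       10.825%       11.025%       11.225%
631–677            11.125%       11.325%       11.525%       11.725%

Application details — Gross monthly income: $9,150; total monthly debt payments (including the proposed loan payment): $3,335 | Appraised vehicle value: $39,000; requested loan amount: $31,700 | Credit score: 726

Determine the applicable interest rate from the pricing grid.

Credit score 726 ≥ 631; DTI = 3,335/9,150 = 36.4% ≤ 40%
LTV = 31,700/39,000 = 81.3% ≤ 100%
Credit 726 → row 720+; LTV 81.3% → column 75.01–83%. Grid cell → 10.325%.

10.325%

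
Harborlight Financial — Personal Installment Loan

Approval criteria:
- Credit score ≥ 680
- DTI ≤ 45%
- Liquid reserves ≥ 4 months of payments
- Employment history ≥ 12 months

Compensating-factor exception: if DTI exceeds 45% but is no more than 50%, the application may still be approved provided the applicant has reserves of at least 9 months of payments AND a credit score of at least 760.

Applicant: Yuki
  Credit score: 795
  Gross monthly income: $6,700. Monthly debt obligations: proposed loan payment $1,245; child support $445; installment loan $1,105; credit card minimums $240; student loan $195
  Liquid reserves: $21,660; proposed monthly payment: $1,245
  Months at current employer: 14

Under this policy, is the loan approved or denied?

Credit score 795 ≥ 680 (meets base)
Total debts = (1,245 + 445 + 1,105 + 240 + 195) = 3,230. DTI: 3,230 ÷ 6,700 = 48.2%, over the 45% base limit.
Liquid reserves cover 21,660/1,245 = 17.4 months — ≥ 4 required
Employment 14 ≥ 12 months
DTI 48.2% is within the 45%–50% exception band; checking compensating factors.
Override check — reserves: 17.4 mo (ok); score: 795 (ok).
Both compensating conditions met → exception applies.

Approved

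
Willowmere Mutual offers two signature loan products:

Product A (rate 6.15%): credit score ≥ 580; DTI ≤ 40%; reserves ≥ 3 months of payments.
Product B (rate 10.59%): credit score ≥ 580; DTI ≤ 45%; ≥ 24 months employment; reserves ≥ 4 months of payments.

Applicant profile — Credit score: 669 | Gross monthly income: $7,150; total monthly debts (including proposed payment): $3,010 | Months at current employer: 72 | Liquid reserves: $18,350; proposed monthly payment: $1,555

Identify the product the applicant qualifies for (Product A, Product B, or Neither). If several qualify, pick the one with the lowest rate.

Product B

DTI = 3,010/7,150 = 42.1%.
Reserves = 18,350/1,555 = 11.8 months.
Product A: score 669 ≥ 580; DTI 42.1% > 40%; reserves 11.8 ≥ 3 mo → does not qualify.
Product B: score 669 ≥ 580; DTI 42.1% ≤ 45%; employment 72 ≥ 24 mo; reserves 11.8 ≥ 4 mo → qualifies.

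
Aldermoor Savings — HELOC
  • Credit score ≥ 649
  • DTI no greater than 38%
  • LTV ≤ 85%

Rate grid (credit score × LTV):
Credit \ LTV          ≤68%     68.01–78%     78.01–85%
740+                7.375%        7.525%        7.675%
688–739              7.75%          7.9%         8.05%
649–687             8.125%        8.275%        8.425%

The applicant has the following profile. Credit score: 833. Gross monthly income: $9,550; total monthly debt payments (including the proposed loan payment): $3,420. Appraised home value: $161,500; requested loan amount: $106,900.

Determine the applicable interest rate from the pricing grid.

Credit score 833 ≥ 649; DTI = 3,420/9,550 = 35.8% ≤ 38%
Loan-to-value = 106,900/161,500 = 66.2% — pass (85% max)
Score 833 is in the 740+ band; LTV 66.2% is in the ≤68% band → 7.375%.

7.375%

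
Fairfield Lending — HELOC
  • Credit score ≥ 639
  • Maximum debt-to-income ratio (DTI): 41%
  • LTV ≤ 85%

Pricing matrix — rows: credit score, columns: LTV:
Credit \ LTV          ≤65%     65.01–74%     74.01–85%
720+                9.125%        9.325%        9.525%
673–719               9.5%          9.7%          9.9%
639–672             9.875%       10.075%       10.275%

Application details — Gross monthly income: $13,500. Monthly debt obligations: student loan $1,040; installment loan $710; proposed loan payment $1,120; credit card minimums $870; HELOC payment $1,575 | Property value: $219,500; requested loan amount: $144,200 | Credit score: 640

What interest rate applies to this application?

10.075%

Credit score 640 ≥ 639; Total monthly debts = (1,040 + 710 + 1,120 + 870 + 1,575) = 5,315. DTI = 5,315/13,500 = 39.4% ≤ 41%
Loan-to-value = 144,200/219,500 = 65.7% — pass (85% max)
Row: 640 falls in 639–672. Column: 65.7% falls in 65.01–74%. Rate = 10.075%.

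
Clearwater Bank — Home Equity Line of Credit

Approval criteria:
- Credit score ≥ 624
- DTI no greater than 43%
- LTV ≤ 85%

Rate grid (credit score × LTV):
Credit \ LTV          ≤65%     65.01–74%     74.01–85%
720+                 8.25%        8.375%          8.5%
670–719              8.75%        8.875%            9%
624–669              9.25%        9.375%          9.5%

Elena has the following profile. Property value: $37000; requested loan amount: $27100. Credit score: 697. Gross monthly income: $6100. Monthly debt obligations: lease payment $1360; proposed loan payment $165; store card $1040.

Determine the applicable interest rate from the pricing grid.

Credit score 697 ≥ 624; Total monthly debts = (1,360 + 165 + 1,040) = 2,565. DTI: 2,565 ÷ 6,100 = 42%, within the 43% cap
LTV = 27,100/37,000 = 73.2% ≤ 85%
Row: 697 falls in 670–719. Column: 73.2% falls in 65.01–74%. Rate = 8.875%.

8.875%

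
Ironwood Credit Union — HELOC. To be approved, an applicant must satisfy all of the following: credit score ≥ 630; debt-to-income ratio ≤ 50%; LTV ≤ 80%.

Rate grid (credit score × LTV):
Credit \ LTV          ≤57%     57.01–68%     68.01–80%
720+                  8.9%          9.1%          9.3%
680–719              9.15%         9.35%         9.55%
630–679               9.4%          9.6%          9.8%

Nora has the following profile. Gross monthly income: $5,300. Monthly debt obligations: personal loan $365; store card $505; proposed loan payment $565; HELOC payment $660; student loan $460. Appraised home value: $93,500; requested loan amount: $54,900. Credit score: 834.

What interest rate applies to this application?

Credit score 834 ≥ 630; Total monthly debts = (365 + 505 + 565 + 660 + 460) = 2,555. DTI = 2,555/5,300 = 48.2% ≤ 50%
LTV = 54,900/93,500 = 58.7% ≤ 80%
Score 834 is in the 720+ band; LTV 58.7% is in the 57.01–68% band → 9.1%.

9.1%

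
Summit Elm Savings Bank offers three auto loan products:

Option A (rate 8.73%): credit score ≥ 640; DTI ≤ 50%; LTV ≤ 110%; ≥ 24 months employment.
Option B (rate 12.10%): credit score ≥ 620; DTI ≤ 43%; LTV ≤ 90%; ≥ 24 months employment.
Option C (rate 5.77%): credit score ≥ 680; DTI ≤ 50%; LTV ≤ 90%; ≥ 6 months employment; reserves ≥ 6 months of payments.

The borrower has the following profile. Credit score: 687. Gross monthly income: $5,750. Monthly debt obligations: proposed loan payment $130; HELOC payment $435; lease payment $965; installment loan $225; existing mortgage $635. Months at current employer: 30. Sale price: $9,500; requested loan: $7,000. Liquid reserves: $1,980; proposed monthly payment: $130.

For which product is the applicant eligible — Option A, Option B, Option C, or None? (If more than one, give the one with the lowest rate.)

Total debts = (130 + 435 + 965 + 225 + 635) = 2,390; DTI = 2,390/5,750 = 41.6%.
LTV = 7,000/9,500 = 73.7%.
Reserves = 1,980/130 = 15.2 months.
Option A: score 687 ≥ 640; DTI 41.6% ≤ 50%; LTV 73.7% ≤ 110%; employment 30 ≥ 24 mo → qualifies.
Option B: score 687 ≥ 620; DTI 41.6% ≤ 43%; LTV 73.7% ≤ 90%; employment 30 ≥ 24 mo → qualifies.
Option C: score 687 ≥ 680; DTI 41.6% ≤ 50%; LTV 73.7% ≤ 90%; employment 30 ≥ 6 mo; reserves 15.2 ≥ 6 mo → qualifies.
Qualifying: Option A, Option B, Option C. Lowest rate is 5.77% → Option C.

Option C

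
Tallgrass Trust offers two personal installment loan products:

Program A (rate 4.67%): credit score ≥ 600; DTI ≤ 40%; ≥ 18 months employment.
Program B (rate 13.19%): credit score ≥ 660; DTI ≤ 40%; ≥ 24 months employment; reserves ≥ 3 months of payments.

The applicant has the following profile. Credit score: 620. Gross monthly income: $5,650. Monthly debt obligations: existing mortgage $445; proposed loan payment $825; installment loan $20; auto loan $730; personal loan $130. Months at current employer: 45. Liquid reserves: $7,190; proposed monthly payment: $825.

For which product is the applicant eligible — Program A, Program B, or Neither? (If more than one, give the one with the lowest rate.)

Program A

Total debts = (445 + 825 + 20 + 730 + 130) = 2,150; DTI = 2,150/5,650 = 38.1%.
Reserves = 7,190/825 = 8.7 months.
Program A: score 620 ≥ 600; DTI 38.1% ≤ 40%; employment 45 ≥ 18 mo → qualifies.
Program B: score 620 < 660; DTI 38.1% ≤ 40%; employment 45 ≥ 24 mo; reserves 8.7 ≥ 3 mo → does not qualify.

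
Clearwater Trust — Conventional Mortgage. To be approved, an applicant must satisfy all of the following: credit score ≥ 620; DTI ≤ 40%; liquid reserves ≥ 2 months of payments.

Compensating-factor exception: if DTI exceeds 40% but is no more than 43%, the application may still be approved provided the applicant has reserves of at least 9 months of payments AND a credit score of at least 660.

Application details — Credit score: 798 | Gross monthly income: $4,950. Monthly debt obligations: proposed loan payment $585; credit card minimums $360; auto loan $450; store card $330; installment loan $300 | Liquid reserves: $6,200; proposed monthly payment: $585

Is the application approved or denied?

Credit score 798 ≥ 620 (meets base)
Total debts = (585 + 360 + 450 + 330 + 300) = 2,025. DTI: 2,025 ÷ 4,950 = 40.9%, over the 40% base limit.
Reserves = 6,200/585 = 10.6 months ≥ 2
40.9% falls in the override range (40%–43%), so the compensating-factor test applies.
Override check — reserves: 10.6 mo (ok); score: 798 (ok).
Both override conditions satisfied; DTI exception granted.

Approved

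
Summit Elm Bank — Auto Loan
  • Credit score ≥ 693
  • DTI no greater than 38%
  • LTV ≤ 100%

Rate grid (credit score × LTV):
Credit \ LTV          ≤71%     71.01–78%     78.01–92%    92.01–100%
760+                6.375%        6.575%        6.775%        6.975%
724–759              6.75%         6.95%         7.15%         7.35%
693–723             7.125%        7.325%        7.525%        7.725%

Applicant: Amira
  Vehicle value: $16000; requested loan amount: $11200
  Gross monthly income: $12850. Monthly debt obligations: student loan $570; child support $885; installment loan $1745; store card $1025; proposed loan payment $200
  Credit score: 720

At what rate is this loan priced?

Credit score 720 ≥ 693; Total monthly debts = (570 + 885 + 1,745 + 1,025 + 200) = 4,425. DTI = 4,425/12,850 = 34.4% ≤ 38%
LTV: 11,200 ÷ 16,000 = 70%, within 100% cap
Credit 720 → row 693–723; LTV 70% → column ≤71%. Grid cell → 7.125%.

7.125%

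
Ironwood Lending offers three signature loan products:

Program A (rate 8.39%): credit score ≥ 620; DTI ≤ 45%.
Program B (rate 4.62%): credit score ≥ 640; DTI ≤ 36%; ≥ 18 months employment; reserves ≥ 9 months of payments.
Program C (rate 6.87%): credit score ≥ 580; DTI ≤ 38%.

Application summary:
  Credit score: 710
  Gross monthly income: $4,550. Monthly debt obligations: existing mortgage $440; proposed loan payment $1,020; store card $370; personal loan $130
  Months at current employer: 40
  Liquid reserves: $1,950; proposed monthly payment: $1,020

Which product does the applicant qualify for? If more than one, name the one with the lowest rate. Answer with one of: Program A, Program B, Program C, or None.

Total debts = (440 + 1,020 + 370 + 130) = 1,960; DTI = 1,960/4,550 = 43.1%.
Reserves = 1,950/1,020 = 1.9 months.
Program A: score 710 ≥ 620; DTI 43.1% ≤ 45% → qualifies.
Program B: score 710 ≥ 640; DTI 43.1% > 36%; employment 40 ≥ 18 mo; reserves 1.9 < 9 mo → does not qualify.
Program C: score 710 ≥ 580; DTI 43.1% > 38% → does not qualify.

Program A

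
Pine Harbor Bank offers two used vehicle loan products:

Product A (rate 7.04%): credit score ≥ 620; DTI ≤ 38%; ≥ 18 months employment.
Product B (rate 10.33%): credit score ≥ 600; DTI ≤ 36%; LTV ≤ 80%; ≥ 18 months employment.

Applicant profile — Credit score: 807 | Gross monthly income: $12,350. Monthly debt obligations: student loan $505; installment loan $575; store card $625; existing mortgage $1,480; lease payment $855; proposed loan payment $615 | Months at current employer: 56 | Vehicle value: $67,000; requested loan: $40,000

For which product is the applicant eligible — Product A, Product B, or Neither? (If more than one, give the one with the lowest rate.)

Total debts = (505 + 575 + 625 + 1,480 + 855 + 615) = 4,655; DTI = 4,655/12,350 = 37.7%.
LTV = 40,000/67,000 = 59.7%.
Product A: score 807 ≥ 620; DTI 37.7% ≤ 38%; employment 56 ≥ 18 mo → qualifies.
Product B: score 807 ≥ 600; DTI 37.7% > 36%; LTV 59.7% ≤ 80%; employment 56 ≥ 18 mo → does not qualify.

Product A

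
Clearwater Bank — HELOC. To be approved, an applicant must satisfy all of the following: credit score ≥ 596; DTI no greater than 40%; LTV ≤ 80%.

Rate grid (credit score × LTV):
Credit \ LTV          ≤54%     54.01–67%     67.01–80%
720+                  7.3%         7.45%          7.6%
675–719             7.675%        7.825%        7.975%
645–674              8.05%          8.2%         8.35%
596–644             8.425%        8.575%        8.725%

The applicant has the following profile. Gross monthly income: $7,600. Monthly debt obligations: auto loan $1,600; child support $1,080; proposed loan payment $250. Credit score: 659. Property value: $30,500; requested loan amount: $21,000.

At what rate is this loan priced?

8.35%

Credit score 659 ≥ 596; Total monthly debts = (1,600 + 1,080 + 250) = 2,930. Debt-to-income = 2,930/7,600 = 38.6% — meets 40% limit
LTV = 21,000/30,500 = 68.9% ≤ 80%
Score 659 is in the 645–674 band; LTV 68.9% is in the 67.01–80% band → 8.35%.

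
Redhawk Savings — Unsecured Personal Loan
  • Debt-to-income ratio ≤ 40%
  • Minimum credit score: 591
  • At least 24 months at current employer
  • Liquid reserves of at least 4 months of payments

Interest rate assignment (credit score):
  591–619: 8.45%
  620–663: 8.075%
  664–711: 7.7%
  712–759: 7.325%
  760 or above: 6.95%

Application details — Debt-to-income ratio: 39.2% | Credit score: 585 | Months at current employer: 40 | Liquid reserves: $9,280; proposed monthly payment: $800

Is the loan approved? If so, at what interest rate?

Credit score 585 < 591 (below minimum)
Debt-to-income 39.2% vs 40% cap — pass
Liquid reserves cover 9,280/800 = 11.6 months — ≥ 4 required
Employment 40 ≥ 24 months
Not all requirements met → denied.

Denied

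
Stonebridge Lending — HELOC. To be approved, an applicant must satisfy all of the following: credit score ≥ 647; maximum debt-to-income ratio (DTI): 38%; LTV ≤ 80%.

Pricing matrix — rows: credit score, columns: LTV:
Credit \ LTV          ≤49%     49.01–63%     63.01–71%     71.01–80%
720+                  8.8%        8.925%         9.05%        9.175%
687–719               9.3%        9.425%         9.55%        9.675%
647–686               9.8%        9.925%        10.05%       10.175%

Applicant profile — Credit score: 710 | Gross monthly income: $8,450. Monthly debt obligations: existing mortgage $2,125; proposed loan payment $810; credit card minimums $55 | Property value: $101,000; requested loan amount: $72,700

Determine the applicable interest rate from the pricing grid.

Credit score 710 ≥ 647; Total monthly debts = (2,125 + 810 + 55) = 2,990. Debt-to-income = 2,990/8,450 = 35.4% — meets 38% limit
Loan-to-value = 72,700/101,000 = 72% — pass (80% max)
Row: 710 falls in 687–719. Column: 72% falls in 71.01–80%. Rate = 9.675%.

9.675%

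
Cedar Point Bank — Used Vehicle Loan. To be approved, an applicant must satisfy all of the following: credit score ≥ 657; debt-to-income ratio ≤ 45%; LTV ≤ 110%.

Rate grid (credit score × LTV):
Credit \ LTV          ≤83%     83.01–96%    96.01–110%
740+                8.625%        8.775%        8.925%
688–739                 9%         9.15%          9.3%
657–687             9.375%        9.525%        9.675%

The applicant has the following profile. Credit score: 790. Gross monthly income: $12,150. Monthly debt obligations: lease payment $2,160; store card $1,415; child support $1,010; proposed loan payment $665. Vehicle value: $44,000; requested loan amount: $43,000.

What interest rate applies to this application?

8.925%

Credit score 790 ≥ 657; Total monthly debts = (2,160 + 1,415 + 1,010 + 665) = 5,250. Debt-to-income = 5,250/12,150 = 43.2% — meets 45% limit
LTV = 43,000/44,000 = 97.7% ≤ 110%
Score 790 is in the 740+ band; LTV 97.7% is in the 96.01–110% band → 8.925%.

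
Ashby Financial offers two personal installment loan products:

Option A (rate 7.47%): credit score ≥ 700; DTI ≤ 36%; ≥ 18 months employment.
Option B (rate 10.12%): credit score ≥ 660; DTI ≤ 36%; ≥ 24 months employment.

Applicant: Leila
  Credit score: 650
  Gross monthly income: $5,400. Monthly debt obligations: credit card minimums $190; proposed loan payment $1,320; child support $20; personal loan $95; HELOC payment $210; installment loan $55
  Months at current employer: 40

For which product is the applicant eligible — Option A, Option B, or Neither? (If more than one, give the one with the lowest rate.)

Total debts = (190 + 1,320 + 20 + 95 + 210 + 55) = 1,890; DTI = 1,890/5,400 = 35%.
Option A: score 650 < 700; DTI 35% ≤ 36%; employment 40 ≥ 18 mo → does not qualify.
Option B: score 650 < 660; DTI 35% ≤ 36%; employment 40 ≥ 24 mo → does not qualify.

Neither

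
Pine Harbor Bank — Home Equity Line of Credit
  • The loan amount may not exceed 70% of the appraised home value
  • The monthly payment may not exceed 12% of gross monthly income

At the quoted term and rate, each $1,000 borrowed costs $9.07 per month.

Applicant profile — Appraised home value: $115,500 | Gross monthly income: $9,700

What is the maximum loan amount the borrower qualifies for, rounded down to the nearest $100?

$80,800

Payment cap: 12% × $9,700 = $1,164/month.
At $9.07 per $1,000, that supports 1,164/9.07 × 1,000 ≈ $128,335 → $128,300.
LTV cap: 70% × $115,500 = $80,850 → $80,800.
Binding constraint: loan-to-value.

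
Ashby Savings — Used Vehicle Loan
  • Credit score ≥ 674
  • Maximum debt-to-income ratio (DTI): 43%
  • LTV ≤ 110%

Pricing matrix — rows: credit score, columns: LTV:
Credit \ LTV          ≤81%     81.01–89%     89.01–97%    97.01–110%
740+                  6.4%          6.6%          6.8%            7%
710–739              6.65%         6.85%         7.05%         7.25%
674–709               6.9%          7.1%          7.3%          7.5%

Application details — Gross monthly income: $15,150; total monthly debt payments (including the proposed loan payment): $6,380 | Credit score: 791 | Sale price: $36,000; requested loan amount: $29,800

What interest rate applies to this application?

Credit score 791 ≥ 674; DTI: 6,380 ÷ 15,150 = 42.1%, within the 43% cap
LTV: 29,800 ÷ 36,000 = 82.8%, within 110% cap
Row: 791 falls in 740+. Column: 82.8% falls in 81.01–89%. Rate = 6.6%.

6.6%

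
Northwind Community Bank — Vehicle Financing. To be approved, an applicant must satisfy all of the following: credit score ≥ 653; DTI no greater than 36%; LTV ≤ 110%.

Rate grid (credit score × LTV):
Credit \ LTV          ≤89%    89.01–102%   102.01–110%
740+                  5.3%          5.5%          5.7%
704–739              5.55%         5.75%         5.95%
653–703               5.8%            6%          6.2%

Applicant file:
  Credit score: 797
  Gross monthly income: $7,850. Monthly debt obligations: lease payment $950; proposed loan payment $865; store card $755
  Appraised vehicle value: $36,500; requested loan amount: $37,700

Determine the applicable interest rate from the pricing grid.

5.7%

Credit score 797 ≥ 653; Total monthly debts = (950 + 865 + 755) = 2,570. DTI = 2,570/7,850 = 32.7% ≤ 36%
LTV: 37,700 ÷ 36,500 = 103.3%, within 110% cap
Row: 797 falls in 740+. Column: 103.3% falls in 102.01–110%. Rate = 5.7%.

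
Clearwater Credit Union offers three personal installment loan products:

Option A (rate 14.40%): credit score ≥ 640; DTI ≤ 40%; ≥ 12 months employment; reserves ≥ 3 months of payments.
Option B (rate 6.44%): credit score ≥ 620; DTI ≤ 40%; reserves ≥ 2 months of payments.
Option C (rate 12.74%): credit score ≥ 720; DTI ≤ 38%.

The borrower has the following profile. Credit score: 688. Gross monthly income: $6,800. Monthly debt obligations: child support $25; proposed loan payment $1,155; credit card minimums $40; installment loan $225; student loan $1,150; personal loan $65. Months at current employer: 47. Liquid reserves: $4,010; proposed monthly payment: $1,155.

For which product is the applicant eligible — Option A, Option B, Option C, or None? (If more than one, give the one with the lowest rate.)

Total debts = (25 + 1,155 + 40 + 225 + 1,150 + 65) = 2,660; DTI = 2,660/6,800 = 39.1%.
Reserves = 4,010/1,155 = 3.5 months.
Option A: score 688 ≥ 640; DTI 39.1% ≤ 40%; employment 47 ≥ 12 mo; reserves 3.5 ≥ 3 mo → qualifies.
Option B: score 688 ≥ 620; DTI 39.1% ≤ 40%; reserves 3.5 ≥ 2 mo → qualifies.
Option C: score 688 < 720; DTI 39.1% > 38% → does not qualify.
Qualifying: Option A, Option B. Lowest rate is 6.44% → Option B.

Option B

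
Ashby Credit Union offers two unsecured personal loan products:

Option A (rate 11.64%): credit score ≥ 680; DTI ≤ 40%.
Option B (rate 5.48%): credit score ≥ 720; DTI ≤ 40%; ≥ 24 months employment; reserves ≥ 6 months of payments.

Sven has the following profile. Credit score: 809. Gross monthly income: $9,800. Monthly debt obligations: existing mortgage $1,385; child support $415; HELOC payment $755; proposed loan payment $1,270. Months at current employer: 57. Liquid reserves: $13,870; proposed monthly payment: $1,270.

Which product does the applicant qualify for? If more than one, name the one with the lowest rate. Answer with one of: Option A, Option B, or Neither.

Option B

Total debts = (1,385 + 415 + 755 + 1,270) = 3,825; DTI = 3,825/9,800 = 39%.
Reserves = 13,870/1,270 = 10.9 months.
Option A: score 809 ≥ 680; DTI 39% ≤ 40% → qualifies.
Option B: score 809 ≥ 720; DTI 39% ≤ 40%; employment 57 ≥ 24 mo; reserves 10.9 ≥ 6 mo → qualifies.
Qualifying: Option A, Option B. Lowest rate is 5.48% → Option B.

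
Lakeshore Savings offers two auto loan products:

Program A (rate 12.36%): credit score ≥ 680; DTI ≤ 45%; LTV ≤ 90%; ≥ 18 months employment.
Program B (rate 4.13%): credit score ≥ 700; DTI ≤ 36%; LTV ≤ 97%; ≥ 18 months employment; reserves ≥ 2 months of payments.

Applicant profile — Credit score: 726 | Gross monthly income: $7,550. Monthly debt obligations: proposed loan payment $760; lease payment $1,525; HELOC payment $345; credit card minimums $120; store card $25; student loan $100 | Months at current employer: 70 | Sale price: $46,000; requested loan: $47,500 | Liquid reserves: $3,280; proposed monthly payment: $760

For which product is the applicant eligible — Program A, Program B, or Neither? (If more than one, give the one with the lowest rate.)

Neither

Total debts = (760 + 1,525 + 345 + 120 + 25 + 100) = 2,875; DTI = 2,875/7,550 = 38.1%.
LTV = 47,500/46,000 = 103.3%.
Reserves = 3,280/760 = 4.3 months.
Program A: score 726 ≥ 680; DTI 38.1% ≤ 45%; LTV 103.3% > 90%; employment 70 ≥ 18 mo → does not qualify.
Program B: score 726 ≥ 700; DTI 38.1% > 36%; LTV 103.3% > 97%; employment 70 ≥ 18 mo; reserves 4.3 ≥ 2 mo → does not qualify.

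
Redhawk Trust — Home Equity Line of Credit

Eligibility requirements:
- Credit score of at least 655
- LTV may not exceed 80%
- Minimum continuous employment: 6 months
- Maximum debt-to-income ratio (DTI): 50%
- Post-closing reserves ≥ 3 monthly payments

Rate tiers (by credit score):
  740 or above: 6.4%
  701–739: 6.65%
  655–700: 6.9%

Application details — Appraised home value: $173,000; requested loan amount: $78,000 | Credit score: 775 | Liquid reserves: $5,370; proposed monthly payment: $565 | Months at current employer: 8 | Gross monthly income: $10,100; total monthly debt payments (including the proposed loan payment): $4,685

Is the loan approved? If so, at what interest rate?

Credit score 775 ≥ 655 (meets minimum)
Reserves: 5,370 ÷ 565 = 9.5 months (meets 3-month minimum)
DTI: 4,685 ÷ 10,100 = 46.4%, within the 50% cap
Loan-to-value = 78,000/173,000 = 45.1% — pass (80% max)
Employment 8 ≥ 6 months
All requirements met. Score 775 falls in the 740 or above tier → 6.4%.

Approved at 6.4%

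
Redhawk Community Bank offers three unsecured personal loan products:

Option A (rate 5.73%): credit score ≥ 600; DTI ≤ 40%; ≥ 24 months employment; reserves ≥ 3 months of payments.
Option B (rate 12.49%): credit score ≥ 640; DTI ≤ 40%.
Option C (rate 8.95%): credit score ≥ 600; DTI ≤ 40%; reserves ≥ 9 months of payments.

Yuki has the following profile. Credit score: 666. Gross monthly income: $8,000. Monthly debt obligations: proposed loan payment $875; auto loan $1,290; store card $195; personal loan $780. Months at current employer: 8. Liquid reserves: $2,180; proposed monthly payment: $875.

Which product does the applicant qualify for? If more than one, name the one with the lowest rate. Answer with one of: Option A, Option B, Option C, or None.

Option B

Total debts = (875 + 1,290 + 195 + 780) = 3,140; DTI = 3,140/8,000 = 39.2%.
Reserves = 2,180/875 = 2.5 months.
Option A: score 666 ≥ 600; DTI 39.2% ≤ 40%; employment 8 < 24 mo; reserves 2.5 < 3 mo → does not qualify.
Option B: score 666 ≥ 640; DTI 39.2% ≤ 40% → qualifies.
Option C: score 666 ≥ 600; DTI 39.2% ≤ 40%; reserves 2.5 < 9 mo → does not qualify.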